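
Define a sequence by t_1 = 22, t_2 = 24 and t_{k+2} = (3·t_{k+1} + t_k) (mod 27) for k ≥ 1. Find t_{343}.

Computing terms: t_1 = 22, t_2 = 24, t_3 = 13, t_4 = 9, t_5 = 13, t_6 = 21, t_7 = 22, t_8 = 6, t_9 = 13, t_{10} = 18, t_{11} = 13, t_{12} = 3, t_{13} = 22, t_{14} = 15, t_{15} = 13, t_{16} = 0, t_{17} = 13, t_{18} = 12, t_{19} = 22, t_{20} = 24.
The sequence repeats with period 18.
So t_{343} = t_{1 + ((343-1) mod 18)} = t_1 = 22.

22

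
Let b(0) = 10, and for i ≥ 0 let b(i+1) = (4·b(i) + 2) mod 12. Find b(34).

6

We have b(0) = 10; b(1) = 6; b(2) = 2; b(3) = 10.
Since b(3) = b(0) = 10, the sequence is periodic with period 3.
So b(34) = b(0 + ((34-0) mod 3)) = b(1) = 6.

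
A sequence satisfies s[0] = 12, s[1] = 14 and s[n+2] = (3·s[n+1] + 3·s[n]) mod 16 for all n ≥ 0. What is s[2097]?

s[0] = 12; s[1] = 14; s[2] = 14; s[3] = 4; s[4] = 6; s[5] = 14; s[6] = 12; s[7] = 14.
Since (s[6], s[7]) = (s[0], s[1]) = (12, 14) (two consecutive terms determine the rest), the sequence is periodic with period 6.
(2097 - 0) mod 6 = 3, so s[2097] = s[3] = 4.

4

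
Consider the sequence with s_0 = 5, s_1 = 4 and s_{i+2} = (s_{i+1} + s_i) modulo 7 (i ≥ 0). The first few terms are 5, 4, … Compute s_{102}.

1

Computing terms: s_0 = 5; s_1 = 4; s_2 = 2; s_3 = 6; s_4 = 1; s_5 = 0; s_6 = 1; s_7 = 1; s_8 = 2; s_9 = 3; s_{10} = 5; s_{11} = 1; s_{12} = 6; s_{13} = 0; s_{14} = 6; s_{15} = 6; s_{16} = 5; s_{17} = 4.
Since (s_{16}, s_{17}) = (s_0, s_1) = (5, 4) (two consecutive terms determine the rest), the sequence is periodic with period 16.
So s_{102} = s_{0 + ((102-0) mod 16)} = s_6 = 1.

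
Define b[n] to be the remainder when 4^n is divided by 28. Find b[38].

16

We have b[1] = 4, b[2] = 16, b[3] = 8, b[4] = 4.
Since b[4] = b[1] = 4, the sequence is periodic with period 3.
So b[38] = b[1 + ((38-1) mod 3)] = b[2] = 16.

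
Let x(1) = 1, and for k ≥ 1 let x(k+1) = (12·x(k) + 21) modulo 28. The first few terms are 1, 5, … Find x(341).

9

Computing terms: x(1) = 1; x(2) = 5; x(3) = 25; x(4) = 13; x(5) = 9; x(6) = 17; x(7) = 1.
Since x(7) = x(1) = 1, the sequence is periodic with period 6.
So x(341) = x(1 + ((341-1) mod 6)) = x(5) = 9.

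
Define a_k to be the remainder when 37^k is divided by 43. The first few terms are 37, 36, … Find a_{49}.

37

Computing terms: a_1 = 37, a_2 = 36, a_3 = 42, a_4 = 6, a_5 = 7, a_6 = 1, a_7 = 37.
The sequence repeats with period 6.
So a_{49} = a_{1 + ((49-1) mod 6)} = a_1 = 37.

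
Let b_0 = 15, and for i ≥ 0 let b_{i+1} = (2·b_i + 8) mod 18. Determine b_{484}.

0

Computing terms: b_0 = 15, b_1 = 2, b_2 = 12, b_3 = 14, b_4 = 0, b_5 = 8, b_6 = 6, b_7 = 2.
Since b_7 = b_1 = 2, the sequence is eventually periodic: after a pre-period of length 1 it cycles with period 6.
For i ≥ 1, b_i depends only on (i - 1) mod 6. (484 - 1) mod 6 = 3, so b_{484} = b_4 = 0.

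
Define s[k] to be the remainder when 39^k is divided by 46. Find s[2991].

13

Listing terms: s[1] = 39; s[2] = 3; s[3] = 25; s[4] = 9; s[5] = 29; s[6] = 27; s[7] = 41; s[8] = 35; s[9] = 31; s[10] = 13; s[11] = 1; s[12] = 39.
The sequence repeats with period 11.
(2991 - 1) mod 11 = 9, so s[2991] = s[10] = 13.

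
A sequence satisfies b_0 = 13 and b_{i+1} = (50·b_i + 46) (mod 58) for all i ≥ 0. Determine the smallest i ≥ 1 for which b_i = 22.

Listing terms: b_0 = 13, b_1 = 0, b_2 = 46, b_3 = 26, b_4 = 12, b_5 = 8, b_6 = 40, b_7 = 16, b_8 = 34, b_9 = 6, b_{10} = 56, b_{11} = 4, b_{12} = 14, b_{13} = 50, b_{14} = 52, b_{15} = 36, b_{16} = 48, b_{17} = 10, b_{18} = 24, b_{19} = 28, b_{20} = 54, b_{21} = 20, b_{22} = 2, b_{23} = 30, b_{24} = 38, b_{25} = 32, b_{26} = 22, b_{27} = 44, b_{28} = 42, b_{29} = 0.
Since b_{29} = b_1 = 0, the sequence is eventually periodic: after a pre-period of length 1 it cycles with period 28.
The value 22 first appears (with i ≥ 1) at b_{26}.

26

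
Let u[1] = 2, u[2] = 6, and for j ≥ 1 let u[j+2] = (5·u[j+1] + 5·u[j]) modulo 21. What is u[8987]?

Listing terms: u[1] = 2, u[2] = 6, u[3] = 19, u[4] = 20, u[5] = 6, u[6] = 4, u[7] = 8, u[8] = 18, u[9] = 4, u[10] = 5, u[11] = 3, u[12] = 19, u[13] = 5, u[14] = 15, u[15] = 16, u[16] = 8, u[17] = 15, u[18] = 10, u[19] = 20, u[20] = 3, u[21] = 10, u[22] = 2, u[23] = 18, u[24] = 16, u[25] = 2, u[26] = 6.
The sequence repeats with period 24.
(8987 - 1) mod 24 = 10, so u[8987] = u[11] = 3.

3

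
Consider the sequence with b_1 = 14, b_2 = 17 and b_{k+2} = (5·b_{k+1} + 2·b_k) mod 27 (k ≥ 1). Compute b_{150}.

23

We have b_1 = 14,  b_2 = 17,  b_3 = 5,  b_4 = 5,  b_5 = 8,  b_6 = 23,  b_7 = 23,  b_8 = 26,  b_9 = 14,  b_{10} = 14,  b_{11} = 17.
Since (b_{10}, b_{11}) = (b_1, b_2) = (14, 17) (two consecutive terms determine the rest), the sequence is periodic with period 9.
So b_{150} = b_{1 + ((150-1) mod 9)} = b_6 = 23.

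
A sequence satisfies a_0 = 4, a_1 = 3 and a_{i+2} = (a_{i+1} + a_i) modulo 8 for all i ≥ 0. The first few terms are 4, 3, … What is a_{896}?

Listing terms: a_0 = 4; a_1 = 3; a_2 = 7; a_3 = 2; a_4 = 1; a_5 = 3; a_6 = 4; a_7 = 7; a_8 = 3; a_9 = 2; a_{10} = 5; a_{11} = 7; a_{12} = 4; a_{13} = 3.
Since (a_{12}, a_{13}) = (a_0, a_1) = (4, 3) (two consecutive terms determine the rest), the sequence is periodic with period 12.
So a_{896} = a_{0 + ((896-0) mod 12)} = a_8 = 3.

3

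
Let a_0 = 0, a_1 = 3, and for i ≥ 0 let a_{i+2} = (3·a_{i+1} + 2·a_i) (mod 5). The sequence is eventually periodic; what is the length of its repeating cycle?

24

Listing terms: a_0 = 0,  a_1 = 3,  a_2 = 4,  a_3 = 3,  a_4 = 2,  a_5 = 2,  a_6 = 0,  a_7 = 4,  a_8 = 2,  a_9 = 4,  a_{10} = 1,  a_{11} = 1,  a_{12} = 0,  a_{13} = 2,  a_{14} = 1,  a_{15} = 2,  a_{16} = 3,  a_{17} = 3,  a_{18} = 0,  a_{19} = 1,  a_{20} = 3,  a_{21} = 1,  a_{22} = 4,  a_{23} = 4,  a_{24} = 0,  a_{25} = 3.
Since (a_{24}, a_{25}) = (a_0, a_1) = (0, 3) (two consecutive terms determine the rest), the sequence is periodic with period 24.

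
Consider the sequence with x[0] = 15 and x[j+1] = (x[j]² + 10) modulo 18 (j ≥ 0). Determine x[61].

17

We have x[0] = 15,  x[1] = 1,  x[2] = 11,  x[3] = 5,  x[4] = 17,  x[5] = 11.
Since x[5] = x[2] = 11, the sequence is eventually periodic: after a pre-period of length 2 it cycles with period 3.
For j ≥ 2, x[j] depends only on (j - 2) mod 3. (61 - 2) mod 3 = 2, so x[61] = x[4] = 17.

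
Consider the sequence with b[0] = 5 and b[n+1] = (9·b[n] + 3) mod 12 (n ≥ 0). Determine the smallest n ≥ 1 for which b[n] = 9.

Listing terms: b[0] = 5,  b[1] = 0,  b[2] = 3,  b[3] = 6,  b[4] = 9,  b[5] = 0.
Since b[5] = b[1] = 0, the sequence is eventually periodic: after a pre-period of length 1 it cycles with period 4.
The value 9 first appears (with n ≥ 1) at b[4].

4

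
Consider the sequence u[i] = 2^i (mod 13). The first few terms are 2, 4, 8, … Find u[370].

u[1] = 2, u[2] = 4, u[3] = 8, u[4] = 3, u[5] = 6, u[6] = 12, u[7] = 11, u[8] = 9, u[9] = 5, u[10] = 10, u[11] = 7, u[12] = 1, u[13] = 2.
Since u[13] = u[1] = 2, the sequence is periodic with period 12.
(370 - 1) mod 12 = 9, so u[370] = u[10] = 10.

10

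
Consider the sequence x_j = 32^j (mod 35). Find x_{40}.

11

Listing terms: x_0 = 1; x_1 = 32; x_2 = 9; x_3 = 8; x_4 = 11; x_5 = 2; x_6 = 29; x_7 = 18; x_8 = 16; x_9 = 22; x_{10} = 4; x_{11} = 23; x_{12} = 1.
Since x_{12} = x_0 = 1, the sequence is periodic with period 12.
(40 - 0) mod 12 = 4, so x_{40} = x_4 = 11.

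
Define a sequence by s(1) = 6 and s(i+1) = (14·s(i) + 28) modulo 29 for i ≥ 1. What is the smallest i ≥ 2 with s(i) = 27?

Listing terms: s(1) = 6, s(2) = 25, s(3) = 1, s(4) = 13, s(5) = 7, s(6) = 10, s(7) = 23, s(8) = 2, s(9) = 27, s(10) = 0, s(11) = 28, s(12) = 14, s(13) = 21, s(14) = 3, s(15) = 12, s(16) = 22, s(17) = 17, s(18) = 5, s(19) = 11, s(20) = 8, s(21) = 24, s(22) = 16, s(23) = 20, s(24) = 18, s(25) = 19, s(26) = 4, s(27) = 26, s(28) = 15, s(29) = 6.
The sequence repeats with period 28.
The value 27 first appears (with i ≥ 2) at s(9).

9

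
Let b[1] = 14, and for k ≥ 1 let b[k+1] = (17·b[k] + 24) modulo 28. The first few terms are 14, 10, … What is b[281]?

22

We have b[1] = 14,  b[2] = 10,  b[3] = 26,  b[4] = 18,  b[5] = 22,  b[6] = 6,  b[7] = 14.
The sequence repeats with period 6.
So b[281] = b[1 + ((281-1) mod 6)] = b[5] = 22.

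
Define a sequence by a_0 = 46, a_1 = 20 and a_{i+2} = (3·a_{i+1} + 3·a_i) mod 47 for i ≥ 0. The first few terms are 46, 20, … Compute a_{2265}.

6

We have a_0 = 46, a_1 = 20, a_2 = 10, a_3 = 43, a_4 = 18, a_5 = 42, a_6 = 39, a_7 = 8, a_8 = 0, a_9 = 24, a_{10} = 25, a_{11} = 6, a_{12} = 46, a_{13} = 15, a_{14} = 42, a_{15} = 30, a_{16} = 28, a_{17} = 33, a_{18} = 42, a_{19} = 37, a_{20} = 2, a_{21} = 23, a_{22} = 28, a_{23} = 12, a_{24} = 26, a_{25} = 20, a_{26} = 44, a_{27} = 4, a_{28} = 3, a_{29} = 21, a_{30} = 25, a_{31} = 44, a_{32} = 19, a_{33} = 1, a_{34} = 13, a_{35} = 42, a_{36} = 24, a_{37} = 10, a_{38} = 8, a_{39} = 7, a_{40} = 45, a_{41} = 15, a_{42} = 39, a_{43} = 21, a_{44} = 39, a_{45} = 39, a_{46} = 46, a_{47} = 20.
Since (a_{46}, a_{47}) = (a_0, a_1) = (46, 20) (two consecutive terms determine the rest), the sequence is periodic with period 46.
So a_{2265} = a_{0 + ((2265-0) mod 46)} = a_{11} = 6.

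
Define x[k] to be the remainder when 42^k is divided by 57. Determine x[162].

39

Listing terms: x[0] = 1,  x[1] = 42,  x[2] = 54,  x[3] = 45,  x[4] = 9,  x[5] = 36,  x[6] = 30,  x[7] = 6,  x[8] = 24,  x[9] = 39,  x[10] = 42.
Since x[10] = x[1] = 42, the sequence is eventually periodic: after a pre-period of length 1 it cycles with period 9.
For k ≥ 1, x[k] depends only on (k - 1) mod 9. (162 - 1) mod 9 = 8, so x[162] = x[9] = 39.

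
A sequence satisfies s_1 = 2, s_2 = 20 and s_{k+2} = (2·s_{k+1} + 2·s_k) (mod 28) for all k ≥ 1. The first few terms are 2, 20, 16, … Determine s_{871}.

We have s_1 = 2; s_2 = 20; s_3 = 16; s_4 = 16; s_5 = 8; s_6 = 20; s_7 = 0; s_8 = 12; s_9 = 24; s_{10} = 16; s_{11} = 24; s_{12} = 24; s_{13} = 12; s_{14} = 16; s_{15} = 0; s_{16} = 4; s_{17} = 8; s_{18} = 24; s_{19} = 8; s_{20} = 8; s_{21} = 4; s_{22} = 24; s_{23} = 0; s_{24} = 20; s_{25} = 12; s_{26} = 8; s_{27} = 12; s_{28} = 12; s_{29} = 20; s_{30} = 8; s_{31} = 0; s_{32} = 16; s_{33} = 4; s_{34} = 12; s_{35} = 4; s_{36} = 4; s_{37} = 16; s_{38} = 12; s_{39} = 0; s_{40} = 24; s_{41} = 20; s_{42} = 4; s_{43} = 20; s_{44} = 20; s_{45} = 24; s_{46} = 4; s_{47} = 0; s_{48} = 8; s_{49} = 16; s_{50} = 20; s_{51} = 16.
Since (s_{50}, s_{51}) = (s_2, s_3) = (20, 16) (two consecutive terms determine the rest), the sequence is eventually periodic: after a pre-period of length 1 it cycles with period 48.
For k ≥ 2, s_k depends only on (k - 2) mod 48. (871 - 2) mod 48 = 5, so s_{871} = s_7 = 0.

0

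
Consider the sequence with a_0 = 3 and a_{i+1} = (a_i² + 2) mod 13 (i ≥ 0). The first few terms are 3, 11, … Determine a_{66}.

6

We have a_0 = 3, a_1 = 11, a_2 = 6, a_3 = 12, a_4 = 3.
Since a_4 = a_0 = 3, the sequence is periodic with period 4.
So a_{66} = a_{0 + ((66-0) mod 4)} = a_2 = 6.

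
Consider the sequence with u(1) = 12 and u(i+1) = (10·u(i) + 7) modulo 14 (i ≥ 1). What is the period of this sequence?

6

u(1) = 12; u(2) = 1; u(3) = 3; u(4) = 9; u(5) = 13; u(6) = 11; u(7) = 5; u(8) = 1.
Since u(8) = u(2) = 1, the sequence is eventually periodic: after a pre-period of length 1 it cycles with period 6.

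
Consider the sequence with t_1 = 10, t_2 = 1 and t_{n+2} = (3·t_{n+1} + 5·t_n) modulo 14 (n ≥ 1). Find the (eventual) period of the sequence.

3

Listing terms: t_1 = 10, t_2 = 1, t_3 = 11, t_4 = 10, t_5 = 1.
The sequence repeats with period 3.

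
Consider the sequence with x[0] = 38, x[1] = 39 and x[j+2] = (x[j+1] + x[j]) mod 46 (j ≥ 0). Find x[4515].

Computing terms: x[0] = 38,  x[1] = 39,  x[2] = 31,  x[3] = 24,  x[4] = 9,  x[5] = 33,  x[6] = 42,  x[7] = 29,  x[8] = 25,  x[9] = 8,  x[10] = 33,  x[11] = 41,  x[12] = 28,  x[13] = 23,  x[14] = 5,  x[15] = 28,  x[16] = 33,  x[17] = 15,  x[18] = 2,  x[19] = 17,  x[20] = 19,  x[21] = 36,  x[22] = 9,  x[23] = 45,  x[24] = 8,  x[25] = 7,  x[26] = 15,  x[27] = 22,  x[28] = 37,  x[29] = 13,  x[30] = 4,  x[31] = 17,  x[32] = 21,  x[33] = 38,  x[34] = 13,  x[35] = 5,  x[36] = 18,  x[37] = 23,  x[38] = 41,  x[39] = 18,  x[40] = 13,  x[41] = 31,  x[42] = 44,  x[43] = 29,  x[44] = 27,  x[45] = 10,  x[46] = 37,  x[47] = 1,  x[48] = 38,  x[49] = 39.
The sequence repeats with period 48.
(4515 - 0) mod 48 = 3, so x[4515] = x[3] = 24.

24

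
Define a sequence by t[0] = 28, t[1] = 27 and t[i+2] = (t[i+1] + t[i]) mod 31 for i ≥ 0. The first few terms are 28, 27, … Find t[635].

Listing terms: t[0] = 28,  t[1] = 27,  t[2] = 24,  t[3] = 20,  t[4] = 13,  t[5] = 2,  t[6] = 15,  t[7] = 17,  t[8] = 1,  t[9] = 18,  t[10] = 19,  t[11] = 6,  t[12] = 25,  t[13] = 0,  t[14] = 25,  t[15] = 25,  t[16] = 19,  t[17] = 13,  t[18] = 1,  t[19] = 14,  t[20] = 15,  t[21] = 29,  t[22] = 13,  t[23] = 11,  t[24] = 24,  t[25] = 4,  t[26] = 28,  t[27] = 1,  t[28] = 29,  t[29] = 30,  t[30] = 28,  t[31] = 27.
The sequence repeats with period 30.
So t[635] = t[0 + ((635-0) mod 30)] = t[5] = 2.

2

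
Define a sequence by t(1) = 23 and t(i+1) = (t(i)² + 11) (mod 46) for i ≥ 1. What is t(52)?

Listing terms: t(1) = 23, t(2) = 34, t(3) = 17, t(4) = 24, t(5) = 35, t(6) = 40, t(7) = 1, t(8) = 12, t(9) = 17.
Since t(9) = t(3) = 17, the sequence is eventually periodic: after a pre-period of length 2 it cycles with period 6.
For i ≥ 3, t(i) depends only on (i - 3) mod 6. (52 - 3) mod 6 = 1, so t(52) = t(4) = 24.

24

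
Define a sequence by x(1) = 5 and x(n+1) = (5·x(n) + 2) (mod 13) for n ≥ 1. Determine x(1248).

11

We have x(1) = 5,  x(2) = 1,  x(3) = 7,  x(4) = 11,  x(5) = 5.
The sequence repeats with period 4.
So x(1248) = x(1 + ((1248-1) mod 4)) = x(4) = 11.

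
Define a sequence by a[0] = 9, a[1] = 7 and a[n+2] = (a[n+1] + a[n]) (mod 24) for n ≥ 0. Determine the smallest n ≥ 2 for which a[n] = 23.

a[0] = 9,  a[1] = 7,  a[2] = 16,  a[3] = 23,  a[4] = 15,  a[5] = 14,  a[6] = 5,  a[7] = 19,  a[8] = 0,  a[9] = 19,  a[10] = 19,  a[11] = 14,  a[12] = 9,  a[13] = 23,  a[14] = 8,  a[15] = 7,  a[16] = 15,  a[17] = 22,  a[18] = 13,  a[19] = 11,  a[20] = 0,  a[21] = 11,  a[22] = 11,  a[23] = 22,  a[24] = 9,  a[25] = 7.
The sequence repeats with period 24.
The value 23 first appears (with n ≥ 2) at a[3].

3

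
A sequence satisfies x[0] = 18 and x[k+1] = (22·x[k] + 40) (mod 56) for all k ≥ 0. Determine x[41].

48

We have x[0] = 18, x[1] = 44, x[2] = 0, x[3] = 40, x[4] = 24, x[5] = 8, x[6] = 48, x[7] = 32, x[8] = 16, x[9] = 0.
Since x[9] = x[2] = 0, the sequence is eventually periodic: after a pre-period of length 2 it cycles with period 7.
For k ≥ 2, x[k] depends only on (k - 2) mod 7. (41 - 2) mod 7 = 4, so x[41] = x[6] = 48.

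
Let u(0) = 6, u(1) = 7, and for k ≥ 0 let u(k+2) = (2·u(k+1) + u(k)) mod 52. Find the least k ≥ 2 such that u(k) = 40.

Listing terms: u(0) = 6; u(1) = 7; u(2) = 20; u(3) = 47; u(4) = 10; u(5) = 15; u(6) = 40; u(7) = 43; u(8) = 22; u(9) = 35; u(10) = 40; u(11) = 11; u(12) = 10; u(13) = 31; u(14) = 20; u(15) = 19; u(16) = 6; u(17) = 31; u(18) = 16; u(19) = 11; u(20) = 38; u(21) = 35; u(22) = 4; u(23) = 43; u(24) = 38; u(25) = 15; u(26) = 16; u(27) = 47; u(28) = 6; u(29) = 7.
Since (u(28), u(29)) = (u(0), u(1)) = (6, 7) (two consecutive terms determine the rest), the sequence is periodic with period 28.
The value 40 first appears (with k ≥ 2) at u(6).

6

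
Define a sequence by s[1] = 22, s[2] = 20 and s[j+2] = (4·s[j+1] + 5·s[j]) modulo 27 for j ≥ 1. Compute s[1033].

13

Listing terms: s[1] = 22, s[2] = 20, s[3] = 1, s[4] = 23, s[5] = 16, s[6] = 17, s[7] = 13, s[8] = 2, s[9] = 19, s[10] = 5, s[11] = 7, s[12] = 26, s[13] = 4, s[14] = 11, s[15] = 10, s[16] = 14, s[17] = 25, s[18] = 8, s[19] = 22, s[20] = 20.
Since (s[19], s[20]) = (s[1], s[2]) = (22, 20) (two consecutive terms determine the rest), the sequence is periodic with period 18.
(1033 - 1) mod 18 = 6, so s[1033] = s[7] = 13.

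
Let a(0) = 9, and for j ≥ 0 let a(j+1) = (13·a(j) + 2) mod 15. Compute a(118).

14

Computing terms: a(0) = 9, a(1) = 14, a(2) = 4, a(3) = 9.
Since a(3) = a(0) = 9, the sequence is periodic with period 3.
(118 - 0) mod 3 = 1, so a(118) = a(1) = 14.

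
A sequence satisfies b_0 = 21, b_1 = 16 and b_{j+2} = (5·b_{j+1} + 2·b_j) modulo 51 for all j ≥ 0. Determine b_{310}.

Computing terms: b_0 = 21, b_1 = 16, b_2 = 20, b_3 = 30, b_4 = 37, b_5 = 41, b_6 = 24, b_7 = 49, b_8 = 38, b_9 = 33, b_{10} = 37, b_{11} = 47, b_{12} = 3, b_{13} = 7, b_{14} = 41, b_{15} = 15, b_{16} = 4, b_{17} = 50, b_{18} = 3, b_{19} = 13, b_{20} = 20, b_{21} = 24, b_{22} = 7, b_{23} = 32, b_{24} = 21, b_{25} = 16.
The sequence repeats with period 24.
(310 - 0) mod 24 = 22, so b_{310} = b_{22} = 7.

7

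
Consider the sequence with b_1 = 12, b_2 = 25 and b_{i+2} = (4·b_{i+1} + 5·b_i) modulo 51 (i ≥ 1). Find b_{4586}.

37

Computing terms: b_1 = 12; b_2 = 25; b_3 = 7; b_4 = 0; b_5 = 35; b_6 = 38; b_7 = 21; b_8 = 19; b_9 = 28; b_{10} = 3; b_{11} = 50; b_{12} = 11; b_{13} = 39; b_{14} = 7; b_{15} = 19; b_{16} = 9; b_{17} = 29; b_{18} = 8; b_{19} = 24; b_{20} = 34; b_{21} = 1; b_{22} = 21; b_{23} = 38; b_{24} = 2; b_{25} = 45; b_{26} = 37; b_{27} = 16; b_{28} = 45; b_{29} = 5; b_{30} = 41; b_{31} = 36; b_{32} = 43; b_{33} = 46; b_{34} = 42; b_{35} = 41; b_{36} = 17; b_{37} = 18; b_{38} = 4; b_{39} = 4; b_{40} = 36; b_{41} = 11; b_{42} = 20; b_{43} = 33; b_{44} = 28; b_{45} = 22; b_{46} = 24; b_{47} = 2; b_{48} = 26; b_{49} = 12; b_{50} = 25.
Since (b_{49}, b_{50}) = (b_1, b_2) = (12, 25) (two consecutive terms determine the rest), the sequence is periodic with period 48.
So b_{4586} = b_{1 + ((4586-1) mod 48)} = b_{26} = 37.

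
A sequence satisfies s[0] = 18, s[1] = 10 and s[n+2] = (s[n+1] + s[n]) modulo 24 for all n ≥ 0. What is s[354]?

10

We have s[0] = 18; s[1] = 10; s[2] = 4; s[3] = 14; s[4] = 18; s[5] = 8; s[6] = 2; s[7] = 10; s[8] = 12; s[9] = 22; s[10] = 10; s[11] = 8; s[12] = 18; s[13] = 2; s[14] = 20; s[15] = 22; s[16] = 18; s[17] = 16; s[18] = 10; s[19] = 2; s[20] = 12; s[21] = 14; s[22] = 2; s[23] = 16; s[24] = 18; s[25] = 10.
Since (s[24], s[25]) = (s[0], s[1]) = (18, 10) (two consecutive terms determine the rest), the sequence is periodic with period 24.
So s[354] = s[0 + ((354-0) mod 24)] = s[18] = 10.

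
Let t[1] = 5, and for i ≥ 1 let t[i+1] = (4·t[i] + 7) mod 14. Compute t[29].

t[1] = 5; t[2] = 13; t[3] = 3; t[4] = 5.
The sequence repeats with period 3.
So t[29] = t[1 + ((29-1) mod 3)] = t[2] = 13.

13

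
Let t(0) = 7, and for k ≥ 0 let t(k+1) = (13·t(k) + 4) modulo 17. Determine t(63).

12

Listing terms: t(0) = 7; t(1) = 10; t(2) = 15; t(3) = 12; t(4) = 7.
Since t(4) = t(0) = 7, the sequence is periodic with period 4.
So t(63) = t(0 + ((63-0) mod 4)) = t(3) = 12.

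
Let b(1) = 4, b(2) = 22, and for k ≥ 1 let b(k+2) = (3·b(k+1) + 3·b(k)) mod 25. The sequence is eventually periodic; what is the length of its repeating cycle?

Listing terms: b(1) = 4; b(2) = 22; b(3) = 3; b(4) = 0; b(5) = 9; b(6) = 2; b(7) = 8; b(8) = 5; b(9) = 14; b(10) = 7; b(11) = 13; b(12) = 10; b(13) = 19; b(14) = 12; b(15) = 18; b(16) = 15; b(17) = 24; b(18) = 17; b(19) = 23; b(20) = 20; b(21) = 4; b(22) = 22.
Since (b(21), b(22)) = (b(1), b(2)) = (4, 22) (two consecutive terms determine the rest), the sequence is periodic with period 20.

20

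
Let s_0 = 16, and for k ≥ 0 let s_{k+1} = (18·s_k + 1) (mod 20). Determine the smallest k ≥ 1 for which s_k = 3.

Listing terms: s_0 = 16,  s_1 = 9,  s_2 = 3,  s_3 = 15,  s_4 = 11,  s_5 = 19,  s_6 = 3.
Since s_6 = s_2 = 3, the sequence is eventually periodic: after a pre-period of length 2 it cycles with period 4.
The value 3 first appears (with k ≥ 1) at s_2.

2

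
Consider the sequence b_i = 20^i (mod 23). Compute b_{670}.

8

b_1 = 20; b_2 = 9; b_3 = 19; b_4 = 12; b_5 = 10; b_6 = 16; b_7 = 21; b_8 = 6; b_9 = 5; b_{10} = 8; b_{11} = 22; b_{12} = 3; b_{13} = 14; b_{14} = 4; b_{15} = 11; b_{16} = 13; b_{17} = 7; b_{18} = 2; b_{19} = 17; b_{20} = 18; b_{21} = 15; b_{22} = 1; b_{23} = 20.
The sequence repeats with period 22.
So b_{670} = b_{1 + ((670-1) mod 22)} = b_{10} = 8.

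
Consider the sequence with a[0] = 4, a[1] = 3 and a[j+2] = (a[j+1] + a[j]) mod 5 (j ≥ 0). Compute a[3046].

Listing terms: a[0] = 4; a[1] = 3; a[2] = 2; a[3] = 0; a[4] = 2; a[5] = 2; a[6] = 4; a[7] = 1; a[8] = 0; a[9] = 1; a[10] = 1; a[11] = 2; a[12] = 3; a[13] = 0; a[14] = 3; a[15] = 3; a[16] = 1; a[17] = 4; a[18] = 0; a[19] = 4; a[20] = 4; a[21] = 3.
Since (a[20], a[21]) = (a[0], a[1]) = (4, 3) (two consecutive terms determine the rest), the sequence is periodic with period 20.
So a[3046] = a[0 + ((3046-0) mod 20)] = a[6] = 4.

4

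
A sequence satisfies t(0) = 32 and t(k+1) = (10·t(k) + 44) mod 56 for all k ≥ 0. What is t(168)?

4

t(0) = 32,  t(1) = 28,  t(2) = 44,  t(3) = 36,  t(4) = 12,  t(5) = 52,  t(6) = 4,  t(7) = 28.
Since t(7) = t(1) = 28, the sequence is eventually periodic: after a pre-period of length 1 it cycles with period 6.
For k ≥ 1, t(k) depends only on (k - 1) mod 6. (168 - 1) mod 6 = 5, so t(168) = t(6) = 4.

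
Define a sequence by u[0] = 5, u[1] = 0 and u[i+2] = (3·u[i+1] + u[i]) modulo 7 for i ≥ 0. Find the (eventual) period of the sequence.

u[0] = 5, u[1] = 0, u[2] = 5, u[3] = 1, u[4] = 1, u[5] = 4, u[6] = 6, u[7] = 1, u[8] = 2, u[9] = 0, u[10] = 2, u[11] = 6, u[12] = 6, u[13] = 3, u[14] = 1, u[15] = 6, u[16] = 5, u[17] = 0.
Since (u[16], u[17]) = (u[0], u[1]) = (5, 0) (two consecutive terms determine the rest), the sequence is periodic with period 16.

16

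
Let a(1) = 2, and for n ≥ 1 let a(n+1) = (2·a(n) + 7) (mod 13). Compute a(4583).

We have a(1) = 2,  a(2) = 11,  a(3) = 3,  a(4) = 0,  a(5) = 7,  a(6) = 8,  a(7) = 10,  a(8) = 1,  a(9) = 9,  a(10) = 12,  a(11) = 5,  a(12) = 4,  a(13) = 2.
The sequence repeats with period 12.
So a(4583) = a(1 + ((4583-1) mod 12)) = a(11) = 5.

5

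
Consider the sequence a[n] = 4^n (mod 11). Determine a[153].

Listing terms: a[0] = 1,  a[1] = 4,  a[2] = 5,  a[3] = 9,  a[4] = 3,  a[5] = 1.
Since a[5] = a[0] = 1, the sequence is periodic with period 5.
(153 - 0) mod 5 = 3, so a[153] = a[3] = 9.

9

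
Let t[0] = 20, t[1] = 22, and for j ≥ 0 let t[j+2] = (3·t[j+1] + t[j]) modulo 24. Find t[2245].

Listing terms: t[0] = 20,  t[1] = 22,  t[2] = 14,  t[3] = 16,  t[4] = 14,  t[5] = 10,  t[6] = 20,  t[7] = 22.
Since (t[6], t[7]) = (t[0], t[1]) = (20, 22) (two consecutive terms determine the rest), the sequence is periodic with period 6.
So t[2245] = t[0 + ((2245-0) mod 6)] = t[1] = 22.

22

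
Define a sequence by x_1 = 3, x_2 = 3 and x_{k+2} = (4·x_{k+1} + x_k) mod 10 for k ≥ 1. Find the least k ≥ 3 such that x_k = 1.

6

We have x_1 = 3; x_2 = 3; x_3 = 5; x_4 = 3; x_5 = 7; x_6 = 1; x_7 = 1; x_8 = 5; x_9 = 1; x_{10} = 9; x_{11} = 7; x_{12} = 7; x_{13} = 5; x_{14} = 7; x_{15} = 3; x_{16} = 9; x_{17} = 9; x_{18} = 5; x_{19} = 9; x_{20} = 1; x_{21} = 3; x_{22} = 3.
The sequence repeats with period 20.
The value 1 first appears (with k ≥ 3) at x_6.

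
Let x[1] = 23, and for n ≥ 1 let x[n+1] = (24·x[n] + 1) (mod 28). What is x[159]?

1

x[1] = 23; x[2] = 21; x[3] = 1; x[4] = 25; x[5] = 13; x[6] = 5; x[7] = 9; x[8] = 21.
Since x[8] = x[2] = 21, the sequence is eventually periodic: after a pre-period of length 1 it cycles with period 6.
For n ≥ 2, x[n] depends only on (n - 2) mod 6. (159 - 2) mod 6 = 1, so x[159] = x[3] = 1.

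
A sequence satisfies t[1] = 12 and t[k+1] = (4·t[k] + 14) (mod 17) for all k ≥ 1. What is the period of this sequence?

Listing terms: t[1] = 12, t[2] = 11, t[3] = 7, t[4] = 8, t[5] = 12.
Since t[5] = t[1] = 12, the sequence is periodic with period 4.

4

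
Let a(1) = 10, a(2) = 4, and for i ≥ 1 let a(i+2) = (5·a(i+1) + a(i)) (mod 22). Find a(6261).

2

a(1) = 10, a(2) = 4, a(3) = 8, a(4) = 0, a(5) = 8, a(6) = 18, a(7) = 10, a(8) = 2, a(9) = 20, a(10) = 14, a(11) = 2, a(12) = 2, a(13) = 12, a(14) = 18, a(15) = 14, a(16) = 0, a(17) = 14, a(18) = 4, a(19) = 12, a(20) = 20, a(21) = 2, a(22) = 8, a(23) = 20, a(24) = 20, a(25) = 10, a(26) = 4.
The sequence repeats with period 24.
So a(6261) = a(1 + ((6261-1) mod 24)) = a(21) = 2.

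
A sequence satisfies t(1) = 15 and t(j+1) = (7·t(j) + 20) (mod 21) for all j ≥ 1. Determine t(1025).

t(1) = 15, t(2) = 20, t(3) = 13, t(4) = 6, t(5) = 20.
Since t(5) = t(2) = 20, the sequence is eventually periodic: after a pre-period of length 1 it cycles with period 3.
For j ≥ 2, t(j) depends only on (j - 2) mod 3. (1025 - 2) mod 3 = 0, so t(1025) = t(2) = 20.

20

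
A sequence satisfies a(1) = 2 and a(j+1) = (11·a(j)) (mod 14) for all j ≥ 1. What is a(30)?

4

We have a(1) = 2,  a(2) = 8,  a(3) = 4,  a(4) = 2.
The sequence repeats with period 3.
So a(30) = a(1 + ((30-1) mod 3)) = a(3) = 4.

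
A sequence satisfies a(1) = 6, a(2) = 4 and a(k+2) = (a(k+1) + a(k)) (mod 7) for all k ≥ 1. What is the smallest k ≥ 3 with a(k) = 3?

3

a(1) = 6, a(2) = 4, a(3) = 3, a(4) = 0, a(5) = 3, a(6) = 3, a(7) = 6, a(8) = 2, a(9) = 1, a(10) = 3, a(11) = 4, a(12) = 0, a(13) = 4, a(14) = 4, a(15) = 1, a(16) = 5, a(17) = 6, a(18) = 4.
Since (a(17), a(18)) = (a(1), a(2)) = (6, 4) (two consecutive terms determine the rest), the sequence is periodic with period 16.
The value 3 first appears (with k ≥ 3) at a(3).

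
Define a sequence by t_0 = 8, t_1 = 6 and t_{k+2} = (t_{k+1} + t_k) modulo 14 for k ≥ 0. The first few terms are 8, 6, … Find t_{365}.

2

t_0 = 8, t_1 = 6, t_2 = 0, t_3 = 6, t_4 = 6, t_5 = 12, t_6 = 4, t_7 = 2, t_8 = 6, t_9 = 8, t_{10} = 0, t_{11} = 8, t_{12} = 8, t_{13} = 2, t_{14} = 10, t_{15} = 12, t_{16} = 8, t_{17} = 6.
The sequence repeats with period 16.
So t_{365} = t_{0 + ((365-0) mod 16)} = t_{13} = 2.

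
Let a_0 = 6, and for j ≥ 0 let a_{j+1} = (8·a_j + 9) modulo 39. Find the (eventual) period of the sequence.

Listing terms: a_0 = 6, a_1 = 18, a_2 = 36, a_3 = 24, a_4 = 6.
Since a_4 = a_0 = 6, the sequence is periodic with period 4.

4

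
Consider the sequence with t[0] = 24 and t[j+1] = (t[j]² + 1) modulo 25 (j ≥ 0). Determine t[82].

Listing terms: t[0] = 24; t[1] = 2; t[2] = 5; t[3] = 1; t[4] = 2.
Since t[4] = t[1] = 2, the sequence is eventually periodic: after a pre-period of length 1 it cycles with period 3.
For j ≥ 1, t[j] depends only on (j - 1) mod 3. (82 - 1) mod 3 = 0, so t[82] = t[1] = 2.

2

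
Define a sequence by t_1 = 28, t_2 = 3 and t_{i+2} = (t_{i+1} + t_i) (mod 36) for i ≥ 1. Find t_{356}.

7

t_1 = 28,  t_2 = 3,  t_3 = 31,  t_4 = 34,  t_5 = 29,  t_6 = 27,  t_7 = 20,  t_8 = 11,  t_9 = 31,  t_{10} = 6,  t_{11} = 1,  t_{12} = 7,  t_{13} = 8,  t_{14} = 15,  t_{15} = 23,  t_{16} = 2,  t_{17} = 25,  t_{18} = 27,  t_{19} = 16,  t_{20} = 7,  t_{21} = 23,  t_{22} = 30,  t_{23} = 17,  t_{24} = 11,  t_{25} = 28,  t_{26} = 3.
Since (t_{25}, t_{26}) = (t_1, t_2) = (28, 3) (two consecutive terms determine the rest), the sequence is periodic with period 24.
(356 - 1) mod 24 = 19, so t_{356} = t_{20} = 7.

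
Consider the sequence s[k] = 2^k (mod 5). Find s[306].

4

We have s[0] = 1,  s[1] = 2,  s[2] = 4,  s[3] = 3,  s[4] = 1.
The sequence repeats with period 4.
(306 - 0) mod 4 = 2, so s[306] = s[2] = 4.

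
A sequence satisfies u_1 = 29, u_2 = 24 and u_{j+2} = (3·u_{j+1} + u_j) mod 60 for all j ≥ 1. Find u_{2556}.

Computing terms: u_1 = 29, u_2 = 24, u_3 = 41, u_4 = 27, u_5 = 2, u_6 = 33, u_7 = 41, u_8 = 36, u_9 = 29, u_{10} = 3, u_{11} = 38, u_{12} = 57, u_{13} = 29, u_{14} = 24.
The sequence repeats with period 12.
(2556 - 1) mod 12 = 11, so u_{2556} = u_{12} = 57.

57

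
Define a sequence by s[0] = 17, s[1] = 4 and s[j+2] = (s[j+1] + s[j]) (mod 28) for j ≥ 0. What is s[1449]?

Computing terms: s[0] = 17; s[1] = 4; s[2] = 21; s[3] = 25; s[4] = 18; s[5] = 15; s[6] = 5; s[7] = 20; s[8] = 25; s[9] = 17; s[10] = 14; s[11] = 3; s[12] = 17; s[13] = 20; s[14] = 9; s[15] = 1; s[16] = 10; s[17] = 11; s[18] = 21; s[19] = 4; s[20] = 25; s[21] = 1; s[22] = 26; s[23] = 27; s[24] = 25; s[25] = 24; s[26] = 21; s[27] = 17; s[28] = 10; s[29] = 27; s[30] = 9; s[31] = 8; s[32] = 17; s[33] = 25; s[34] = 14; s[35] = 11; s[36] = 25; s[37] = 8; s[38] = 5; s[39] = 13; s[40] = 18; s[41] = 3; s[42] = 21; s[43] = 24; s[44] = 17; s[45] = 13; s[46] = 2; s[47] = 15; s[48] = 17; s[49] = 4.
The sequence repeats with period 48.
So s[1449] = s[0 + ((1449-0) mod 48)] = s[9] = 17.

17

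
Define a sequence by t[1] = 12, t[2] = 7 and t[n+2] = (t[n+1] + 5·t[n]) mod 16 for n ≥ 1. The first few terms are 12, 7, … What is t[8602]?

We have t[1] = 12, t[2] = 7, t[3] = 3, t[4] = 6, t[5] = 5, t[6] = 3, t[7] = 12, t[8] = 11, t[9] = 7, t[10] = 14, t[11] = 1, t[12] = 7, t[13] = 12, t[14] = 15, t[15] = 11, t[16] = 6, t[17] = 13, t[18] = 11, t[19] = 12, t[20] = 3, t[21] = 15, t[22] = 14, t[23] = 9, t[24] = 15, t[25] = 12, t[26] = 7.
Since (t[25], t[26]) = (t[1], t[2]) = (12, 7) (two consecutive terms determine the rest), the sequence is periodic with period 24.
(8602 - 1) mod 24 = 9, so t[8602] = t[10] = 14.

14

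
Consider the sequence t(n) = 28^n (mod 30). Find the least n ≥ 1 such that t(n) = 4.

2

Computing terms: t(0) = 1,  t(1) = 28,  t(2) = 4,  t(3) = 22,  t(4) = 16,  t(5) = 28.
Since t(5) = t(1) = 28, the sequence is eventually periodic: after a pre-period of length 1 it cycles with period 4.
The value 4 first appears (with n ≥ 1) at t(2).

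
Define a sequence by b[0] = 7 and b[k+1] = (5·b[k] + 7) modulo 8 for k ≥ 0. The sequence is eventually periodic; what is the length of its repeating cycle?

Computing terms: b[0] = 7,  b[1] = 2,  b[2] = 1,  b[3] = 4,  b[4] = 3,  b[5] = 6,  b[6] = 5,  b[7] = 0,  b[8] = 7.
Since b[8] = b[0] = 7, the sequence is periodic with period 8.

8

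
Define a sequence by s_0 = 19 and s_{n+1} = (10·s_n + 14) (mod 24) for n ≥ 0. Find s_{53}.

2

We have s_0 = 19,  s_1 = 12,  s_2 = 14,  s_3 = 10,  s_4 = 18,  s_5 = 2,  s_6 = 10.
Since s_6 = s_3 = 10, the sequence is eventually periodic: after a pre-period of length 3 it cycles with period 3.
For n ≥ 3, s_n depends only on (n - 3) mod 3. (53 - 3) mod 3 = 2, so s_{53} = s_5 = 2.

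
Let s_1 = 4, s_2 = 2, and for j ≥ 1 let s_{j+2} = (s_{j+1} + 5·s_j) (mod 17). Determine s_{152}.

We have s_1 = 4, s_2 = 2, s_3 = 5, s_4 = 15, s_5 = 6, s_6 = 13, s_7 = 9, s_8 = 6, s_9 = 0, s_{10} = 13, s_{11} = 13, s_{12} = 10, s_{13} = 7, s_{14} = 6, s_{15} = 7, s_{16} = 3, s_{17} = 4, s_{18} = 2.
The sequence repeats with period 16.
So s_{152} = s_{1 + ((152-1) mod 16)} = s_8 = 6.

6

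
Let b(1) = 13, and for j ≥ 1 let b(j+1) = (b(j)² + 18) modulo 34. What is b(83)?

5

Computing terms: b(1) = 13, b(2) = 17, b(3) = 1, b(4) = 19, b(5) = 5, b(6) = 9, b(7) = 31, b(8) = 27, b(9) = 33, b(10) = 19.
Since b(10) = b(4) = 19, the sequence is eventually periodic: after a pre-period of length 3 it cycles with period 6.
For j ≥ 4, b(j) depends only on (j - 4) mod 6. (83 - 4) mod 6 = 1, so b(83) = b(5) = 5.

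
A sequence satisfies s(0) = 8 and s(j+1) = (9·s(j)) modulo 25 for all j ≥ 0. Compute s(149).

12

Computing terms: s(0) = 8, s(1) = 22, s(2) = 23, s(3) = 7, s(4) = 13, s(5) = 17, s(6) = 3, s(7) = 2, s(8) = 18, s(9) = 12, s(10) = 8.
The sequence repeats with period 10.
So s(149) = s(0 + ((149-0) mod 10)) = s(9) = 12.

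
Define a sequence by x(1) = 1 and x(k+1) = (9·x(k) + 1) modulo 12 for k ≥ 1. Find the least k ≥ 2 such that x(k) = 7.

3

We have x(1) = 1, x(2) = 10, x(3) = 7, x(4) = 4, x(5) = 1.
The sequence repeats with period 4.
The value 7 first appears (with k ≥ 2) at x(3).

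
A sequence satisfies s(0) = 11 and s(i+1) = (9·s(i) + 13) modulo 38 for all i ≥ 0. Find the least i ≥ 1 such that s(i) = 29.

Listing terms: s(0) = 11, s(1) = 36, s(2) = 33, s(3) = 6, s(4) = 29, s(5) = 8, s(6) = 9, s(7) = 18, s(8) = 23, s(9) = 30, s(10) = 17, s(11) = 14, s(12) = 25, s(13) = 10, s(14) = 27, s(15) = 28, s(16) = 37, s(17) = 4, s(18) = 11.
The sequence repeats with period 18.
The value 29 first appears (with i ≥ 1) at s(4).

4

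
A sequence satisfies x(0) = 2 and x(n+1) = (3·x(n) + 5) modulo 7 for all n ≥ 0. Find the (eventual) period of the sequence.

We have x(0) = 2, x(1) = 4, x(2) = 3, x(3) = 0, x(4) = 5, x(5) = 6, x(6) = 2.
The sequence repeats with period 6.

6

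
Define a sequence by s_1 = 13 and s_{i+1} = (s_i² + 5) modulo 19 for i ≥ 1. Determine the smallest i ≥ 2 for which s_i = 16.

Listing terms: s_1 = 13; s_2 = 3; s_3 = 14; s_4 = 11; s_5 = 12; s_6 = 16; s_7 = 14.
Since s_7 = s_3 = 14, the sequence is eventually periodic: after a pre-period of length 2 it cycles with period 4.
The value 16 first appears (with i ≥ 2) at s_6.

6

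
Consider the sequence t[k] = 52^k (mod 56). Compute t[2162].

16

Listing terms: t[1] = 52; t[2] = 16; t[3] = 48; t[4] = 32; t[5] = 40; t[6] = 8; t[7] = 24; t[8] = 16.
Since t[8] = t[2] = 16, the sequence is eventually periodic: after a pre-period of length 1 it cycles with period 6.
For k ≥ 2, t[k] depends only on (k - 2) mod 6. (2162 - 2) mod 6 = 0, so t[2162] = t[2] = 16.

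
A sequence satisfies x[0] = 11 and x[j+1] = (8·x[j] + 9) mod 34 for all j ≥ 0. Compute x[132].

Listing terms: x[0] = 11,  x[1] = 29,  x[2] = 3,  x[3] = 33,  x[4] = 1,  x[5] = 17,  x[6] = 9,  x[7] = 13,  x[8] = 11.
The sequence repeats with period 8.
So x[132] = x[0 + ((132-0) mod 8)] = x[4] = 1.

1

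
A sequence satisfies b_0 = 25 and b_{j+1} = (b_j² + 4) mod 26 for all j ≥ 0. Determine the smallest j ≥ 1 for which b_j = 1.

We have b_0 = 25; b_1 = 5; b_2 = 3; b_3 = 13; b_4 = 17; b_5 = 7; b_6 = 1; b_7 = 5.
Since b_7 = b_1 = 5, the sequence is eventually periodic: after a pre-period of length 1 it cycles with period 6.
The value 1 first appears (with j ≥ 1) at b_6.

6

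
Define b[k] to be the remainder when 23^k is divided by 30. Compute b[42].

We have b[1] = 23; b[2] = 19; b[3] = 17; b[4] = 1; b[5] = 23.
Since b[5] = b[1] = 23, the sequence is periodic with period 4.
(42 - 1) mod 4 = 1, so b[42] = b[2] = 19.

19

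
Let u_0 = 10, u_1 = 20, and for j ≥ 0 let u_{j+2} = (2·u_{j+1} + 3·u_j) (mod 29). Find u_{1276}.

Computing terms: u_0 = 10, u_1 = 20, u_2 = 12, u_3 = 26, u_4 = 1, u_5 = 22, u_6 = 18, u_7 = 15, u_8 = 26, u_9 = 10, u_{10} = 11, u_{11} = 23, u_{12} = 21, u_{13} = 24, u_{14} = 24, u_{15} = 4, u_{16} = 22, u_{17} = 27, u_{18} = 4, u_{19} = 2, u_{20} = 16, u_{21} = 9, u_{22} = 8, u_{23} = 14, u_{24} = 23, u_{25} = 1, u_{26} = 13, u_{27} = 0, u_{28} = 10, u_{29} = 20.
Since (u_{28}, u_{29}) = (u_0, u_1) = (10, 20) (two consecutive terms determine the rest), the sequence is periodic with period 28.
So u_{1276} = u_{0 + ((1276-0) mod 28)} = u_{16} = 22.

22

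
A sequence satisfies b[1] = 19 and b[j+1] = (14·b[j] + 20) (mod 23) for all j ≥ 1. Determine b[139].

Listing terms: b[1] = 19; b[2] = 10; b[3] = 22; b[4] = 6; b[5] = 12; b[6] = 4; b[7] = 7; b[8] = 3; b[9] = 16; b[10] = 14; b[11] = 9; b[12] = 8; b[13] = 17; b[14] = 5; b[15] = 21; b[16] = 15; b[17] = 0; b[18] = 20; b[19] = 1; b[20] = 11; b[21] = 13; b[22] = 18; b[23] = 19.
Since b[23] = b[1] = 19, the sequence is periodic with period 22.
(139 - 1) mod 22 = 6, so b[139] = b[7] = 7.

7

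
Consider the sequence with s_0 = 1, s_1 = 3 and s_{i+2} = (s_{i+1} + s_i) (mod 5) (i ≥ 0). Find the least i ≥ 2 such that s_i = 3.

s_0 = 1,  s_1 = 3,  s_2 = 4,  s_3 = 2,  s_4 = 1,  s_5 = 3.
Since (s_4, s_5) = (s_0, s_1) = (1, 3) (two consecutive terms determine the rest), the sequence is periodic with period 4.
The value 3 next appears (with i ≥ 2) at s_5.

5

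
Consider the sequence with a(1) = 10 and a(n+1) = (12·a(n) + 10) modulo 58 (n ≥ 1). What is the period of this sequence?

4

Listing terms: a(1) = 10, a(2) = 14, a(3) = 4, a(4) = 0, a(5) = 10.
Since a(5) = a(1) = 10, the sequence is periodic with period 4.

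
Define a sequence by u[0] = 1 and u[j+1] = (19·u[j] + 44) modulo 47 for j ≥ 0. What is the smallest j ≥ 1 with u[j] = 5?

12

We have u[0] = 1; u[1] = 16; u[2] = 19; u[3] = 29; u[4] = 31; u[5] = 22; u[6] = 39; u[7] = 33; u[8] = 13; u[9] = 9; u[10] = 27; u[11] = 40; u[12] = 5; u[13] = 45; u[14] = 6; u[15] = 17; u[16] = 38; u[17] = 14; u[18] = 28; u[19] = 12; u[20] = 37; u[21] = 42; u[22] = 43; u[23] = 15; u[24] = 0; u[25] = 44; u[26] = 34; u[27] = 32; u[28] = 41; u[29] = 24; u[30] = 30; u[31] = 3; u[32] = 7; u[33] = 36; u[34] = 23; u[35] = 11; u[36] = 18; u[37] = 10; u[38] = 46; u[39] = 25; u[40] = 2; u[41] = 35; u[42] = 4; u[43] = 26; u[44] = 21; u[45] = 20; u[46] = 1.
The sequence repeats with period 46.
The value 5 first appears (with j ≥ 1) at u[12].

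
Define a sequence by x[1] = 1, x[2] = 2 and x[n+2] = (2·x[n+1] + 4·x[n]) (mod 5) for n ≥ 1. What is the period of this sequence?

Computing terms: x[1] = 1, x[2] = 2, x[3] = 3, x[4] = 4, x[5] = 0, x[6] = 1, x[7] = 2.
Since (x[6], x[7]) = (x[1], x[2]) = (1, 2) (two consecutive terms determine the rest), the sequence is periodic with period 5.

5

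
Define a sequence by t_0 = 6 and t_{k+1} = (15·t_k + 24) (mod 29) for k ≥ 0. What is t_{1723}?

11

t_0 = 6,  t_1 = 27,  t_2 = 23,  t_3 = 21,  t_4 = 20,  t_5 = 5,  t_6 = 12,  t_7 = 1,  t_8 = 10,  t_9 = 0,  t_{10} = 24,  t_{11} = 7,  t_{12} = 13,  t_{13} = 16,  t_{14} = 3,  t_{15} = 11,  t_{16} = 15,  t_{17} = 17,  t_{18} = 18,  t_{19} = 4,  t_{20} = 26,  t_{21} = 8,  t_{22} = 28,  t_{23} = 9,  t_{24} = 14,  t_{25} = 2,  t_{26} = 25,  t_{27} = 22,  t_{28} = 6.
Since t_{28} = t_0 = 6, the sequence is periodic with period 28.
So t_{1723} = t_{0 + ((1723-0) mod 28)} = t_{15} = 11.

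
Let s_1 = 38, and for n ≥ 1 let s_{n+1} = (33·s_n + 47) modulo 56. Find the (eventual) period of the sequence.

Computing terms: s_1 = 38, s_2 = 13, s_3 = 28, s_4 = 19, s_5 = 2, s_6 = 1, s_7 = 24, s_8 = 55, s_9 = 14, s_{10} = 5, s_{11} = 44, s_{12} = 43, s_{13} = 10, s_{14} = 41, s_{15} = 0, s_{16} = 47, s_{17} = 30, s_{18} = 29, s_{19} = 52, s_{20} = 27, s_{21} = 42, s_{22} = 33, s_{23} = 16, s_{24} = 15, s_{25} = 38.
The sequence repeats with period 24.

24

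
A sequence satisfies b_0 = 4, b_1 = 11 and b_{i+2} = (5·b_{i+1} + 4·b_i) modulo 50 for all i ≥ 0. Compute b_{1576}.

Listing terms: b_0 = 4; b_1 = 11; b_2 = 21; b_3 = 49; b_4 = 29; b_5 = 41; b_6 = 21; b_7 = 19; b_8 = 29; b_9 = 21; b_{10} = 21; b_{11} = 39; b_{12} = 29; b_{13} = 1; b_{14} = 21; b_{15} = 9; b_{16} = 29; b_{17} = 31; b_{18} = 21; b_{19} = 29; b_{20} = 29; b_{21} = 11; b_{22} = 21.
Since (b_{21}, b_{22}) = (b_1, b_2) = (11, 21) (two consecutive terms determine the rest), the sequence is eventually periodic: after a pre-period of length 1 it cycles with period 20.
For i ≥ 1, b_i depends only on (i - 1) mod 20. (1576 - 1) mod 20 = 15, so b_{1576} = b_{16} = 29.

29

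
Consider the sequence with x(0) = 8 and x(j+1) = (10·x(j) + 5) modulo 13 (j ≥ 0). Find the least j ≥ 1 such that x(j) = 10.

Computing terms: x(0) = 8, x(1) = 7, x(2) = 10, x(3) = 1, x(4) = 2, x(5) = 12, x(6) = 8.
Since x(6) = x(0) = 8, the sequence is periodic with period 6.
The value 10 first appears (with j ≥ 1) at x(2).

2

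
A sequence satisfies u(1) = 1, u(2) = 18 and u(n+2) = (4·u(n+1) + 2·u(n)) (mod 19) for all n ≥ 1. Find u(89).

We have u(1) = 1; u(2) = 18; u(3) = 17; u(4) = 9; u(5) = 13; u(6) = 13; u(7) = 2; u(8) = 15; u(9) = 7; u(10) = 1; u(11) = 18.
The sequence repeats with period 9.
So u(89) = u(1 + ((89-1) mod 9)) = u(8) = 15.

15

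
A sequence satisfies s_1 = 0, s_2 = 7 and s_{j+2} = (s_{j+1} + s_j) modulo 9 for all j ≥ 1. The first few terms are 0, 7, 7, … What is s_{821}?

s_1 = 0,  s_2 = 7,  s_3 = 7,  s_4 = 5,  s_5 = 3,  s_6 = 8,  s_7 = 2,  s_8 = 1,  s_9 = 3,  s_{10} = 4,  s_{11} = 7,  s_{12} = 2,  s_{13} = 0,  s_{14} = 2,  s_{15} = 2,  s_{16} = 4,  s_{17} = 6,  s_{18} = 1,  s_{19} = 7,  s_{20} = 8,  s_{21} = 6,  s_{22} = 5,  s_{23} = 2,  s_{24} = 7,  s_{25} = 0,  s_{26} = 7.
The sequence repeats with period 24.
(821 - 1) mod 24 = 4, so s_{821} = s_5 = 3.

3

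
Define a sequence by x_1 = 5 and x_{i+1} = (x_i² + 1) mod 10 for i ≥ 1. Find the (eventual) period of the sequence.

Listing terms: x_1 = 5,  x_2 = 6,  x_3 = 7,  x_4 = 0,  x_5 = 1,  x_6 = 2,  x_7 = 5.
Since x_7 = x_1 = 5, the sequence is periodic with period 6.

6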